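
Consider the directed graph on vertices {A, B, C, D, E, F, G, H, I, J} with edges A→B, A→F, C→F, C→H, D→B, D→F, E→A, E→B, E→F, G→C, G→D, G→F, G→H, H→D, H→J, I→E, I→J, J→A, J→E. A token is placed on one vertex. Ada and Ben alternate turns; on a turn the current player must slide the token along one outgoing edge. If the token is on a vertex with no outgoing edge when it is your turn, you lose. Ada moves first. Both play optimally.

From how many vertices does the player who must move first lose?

Label each position W (a win for the player to move) or L (a loss). A position with no legal move is L; any other position is W exactly when some move reaches an L, and L when every move reaches a W.
Every edge goes from a vertex to one that appears earlier in the order F, B, A, D, E, J, H, C, G, I, so processing vertices in that order labels each vertex after all of its successors.
F: no outgoing edge → L
B: no outgoing edge → L
A: reaches L-position B → W
D: reaches L-position B → W
E: reaches L-position B → W
J: only reaches E(W), A(W), all W → L
H: reaches L-position J → W
C: reaches L-position F → W
G: reaches L-position F → W
I: reaches L-position J → W
The L vertices are B, F, J; that is 3 in all.

3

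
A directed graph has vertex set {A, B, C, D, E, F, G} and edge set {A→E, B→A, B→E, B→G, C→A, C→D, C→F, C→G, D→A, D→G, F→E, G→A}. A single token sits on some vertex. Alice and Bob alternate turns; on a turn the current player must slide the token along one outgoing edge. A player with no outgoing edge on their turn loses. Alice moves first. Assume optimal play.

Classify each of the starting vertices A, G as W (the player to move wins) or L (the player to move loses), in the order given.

Use the standard recursion: the mover loses at a terminal position; elsewhere, the mover wins exactly when some move hands the opponent an L position.
Every edge goes from a vertex to one that appears earlier in the order E, A, F, G, D, B, C, so processing vertices in that order labels each vertex after all of its successors.
E: no outgoing edge → L
A: can move to E, which is L ⇒ W
F: can move to E, which is L ⇒ W
G: the only move is to A(W), a W ⇒ L
D: can move to G, which is L ⇒ W
B: can move to G, which is L ⇒ W
C: can move to G, which is L ⇒ W

A: W, G: L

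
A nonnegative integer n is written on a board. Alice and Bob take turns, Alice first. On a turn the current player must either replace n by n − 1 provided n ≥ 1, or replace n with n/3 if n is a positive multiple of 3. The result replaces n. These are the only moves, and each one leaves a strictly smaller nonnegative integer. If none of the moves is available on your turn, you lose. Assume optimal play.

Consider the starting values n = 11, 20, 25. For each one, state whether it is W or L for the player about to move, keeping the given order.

Work bottom-up. With no move the player to move loses. Otherwise the position is W if at least one move leads to an L position for the opponent, and L if every move leads to a W.
n=0: no move → L
n=1: can move to 0, which is L ⇒ W
n=2: the only move is to 1(W), a W ⇒ L
n=3: can move to 2, which is L ⇒ W
n=4: the only move is to 3(W), a W ⇒ L
n=5: can move to 4, which is L ⇒ W
n=6: can move to 2, which is L ⇒ W
n=7: the only move is to 6(W), a W ⇒ L
n=8: can move to 7, which is L ⇒ W
n=9: moves to 3(W), 8(W); every one is W ⇒ L
n=10: can move to 9, which is L ⇒ W
n=11: the only move is to 10(W), a W ⇒ L
n=12: can move to 4, which is L ⇒ W
n=13: the only move is to 12(W), a W ⇒ L
n=14: can move to 13, which is L ⇒ W
n=15: moves to 5(W), 14(W); every one is W ⇒ L
n=16: can move to 15, which is L ⇒ W
n=17: the only move is to 16(W), a W ⇒ L
n=18: can move to 17, which is L ⇒ W
n=19: the only move is to 18(W), a W ⇒ L
n=20: can move to 19, which is L ⇒ W
n=21: can move to 7, which is L ⇒ W
n=22: the only move is to 21(W), a W ⇒ L
n=23: can move to 22, which is L ⇒ W
n=24: moves to 8(W), 23(W); every one is W ⇒ L
n=25: can move to 24, which is L ⇒ W

11: L, 20: W, 25: W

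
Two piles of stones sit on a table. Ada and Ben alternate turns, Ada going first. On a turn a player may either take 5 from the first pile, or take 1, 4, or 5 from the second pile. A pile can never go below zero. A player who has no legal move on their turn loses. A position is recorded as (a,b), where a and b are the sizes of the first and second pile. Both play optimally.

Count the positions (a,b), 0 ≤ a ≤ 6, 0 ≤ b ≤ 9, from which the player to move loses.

21

Positions with no move are L. A position that does have a move is losing for the player to move precisely when every available move leads to a winning position for the opponent. Fill in the labels:
Every move lowers a or b (never raises either), so fill the grid row by row in increasing a, and left to right within a row: each cell's successors are then already labelled.
      b=0  b=1  b=2  b=3  b=4  b=5  b=6  b=7  b=8  b=9
a=0:    L    W    L    W    W    W    W    W    L    W
a=1:    L    W    L    W    W    W    W    W    L    W
a=2:    L    W    L    W    W    W    W    W    L    W
a=3:    L    W    L    W    W    W    W    W    L    W
a=4:    L    W    L    W    W    W    W    W    L    W
a=5:    W    L    W    L    W    W    W    W    W    L
a=6:    W    L    W    L    W    W    W    W    W    L
Cells with no legal move (terminal, hence L): (0,0), (1,0), (2,0), (3,0), (4,0).
The remaining L cells, each justified by listing all of its moves:
(0,2): →(0,1)(W) only, which is W, so L
(0,8): →(0,7)(W), (0,4)(W), (0,3)(W) — all W, so L
(1,2): →(1,1)(W) only, which is W, so L
(1,8): →(1,7)(W), (1,4)(W), (1,3)(W) — all W, so L
(2,2): →(2,1)(W) only, which is W, so L
(2,8): →(2,7)(W), (2,4)(W), (2,3)(W) — all W, so L
(3,2): →(3,1)(W) only, which is W, so L
(3,8): →(3,7)(W), (3,4)(W), (3,3)(W) — all W, so L
(4,2): →(4,1)(W) only, which is W, so L
(4,8): →(4,7)(W), (4,4)(W), (4,3)(W) — all W, so L
(5,1): →(0,1)(W), (5,0)(W) — all W, so L
(5,3): →(0,3)(W), (5,2)(W) — all W, so L
(5,9): →(0,9)(W), (5,8)(W), (5,5)(W), (5,4)(W) — all W, so L
(6,1): →(1,1)(W), (6,0)(W) — all W, so L
(6,3): →(1,3)(W), (6,2)(W) — all W, so L
(6,9): →(1,9)(W), (6,8)(W), (6,5)(W), (6,4)(W) — all W, so L
Every other cell has at least one move into one of the L cells above, so it is W.
L cells per row: a=0: 3, a=1: 3, a=2: 3, a=3: 3, a=4: 3, a=5: 3, a=6: 3; total 21.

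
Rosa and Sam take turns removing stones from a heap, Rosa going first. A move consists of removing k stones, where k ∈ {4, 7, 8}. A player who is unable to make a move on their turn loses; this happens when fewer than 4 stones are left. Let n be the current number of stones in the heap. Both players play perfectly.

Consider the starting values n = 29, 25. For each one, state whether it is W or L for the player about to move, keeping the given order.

29: W, 25: L

Use the standard recursion: the mover loses at a terminal position; elsewhere, the mover wins exactly when some move hands the opponent an L position.
n=0: no move → L
n=1: no move → L
n=2: no move → L
n=3: no move → L
n=4: W (go to 0, an L position)
n=5: W (go to 1, an L position)
n=6: W (go to 2, an L position)
n=7: W (go to 3, an L position)
n=8: W (go to 1, an L position)
n=9: W (go to 2, an L position)
n=10: W (go to 3, an L position)
n=11: W (go to 3, an L position)
n=12: L (options 8(W), 5(W), 4(W) are all W)
n=13: L (options 9(W), 6(W), 5(W) are all W)
n=14: L (options 10(W), 7(W), 6(W) are all W)
n=15: L (options 11(W), 8(W), 7(W) are all W)
n=16: W (go to 12, an L position)
n=17: W (go to 13, an L position)
n=18: W (go to 14, an L position)
n=19: W (go to 15, an L position)
n=20: W (go to 13, an L position)
n=21: W (go to 14, an L position)
n=22: W (go to 15, an L position)
n=23: W (go to 15, an L position)
n=24: L (options 20(W), 17(W), 16(W) are all W)
n=25: L (options 21(W), 18(W), 17(W) are all W)
n=26: L (options 22(W), 19(W), 18(W) are all W)
n=27: L (options 23(W), 20(W), 19(W) are all W)
n=28: W (go to 24, an L position)
n=29: W (go to 25, an L position)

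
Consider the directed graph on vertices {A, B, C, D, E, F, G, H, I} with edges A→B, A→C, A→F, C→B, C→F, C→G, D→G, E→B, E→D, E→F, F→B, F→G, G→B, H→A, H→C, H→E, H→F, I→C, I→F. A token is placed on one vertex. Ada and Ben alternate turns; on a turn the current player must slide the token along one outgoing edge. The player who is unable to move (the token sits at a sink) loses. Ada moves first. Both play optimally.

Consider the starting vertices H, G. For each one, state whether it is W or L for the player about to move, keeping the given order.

H: L, G: W

Use the standard recursion: the mover loses at a terminal position; elsewhere, the mover wins exactly when some move hands the opponent an L position.
Every edge goes from a vertex to one that appears earlier in the order B, G, F, D, E, C, A, I, H, so processing vertices in that order labels each vertex after all of its successors.
B: no outgoing edge → L
G: can move to B, which is L ⇒ W
F: can move to B, which is L ⇒ W
D: the only move is to G(W), a W ⇒ L
E: can move to D, which is L ⇒ W
C: can move to B, which is L ⇒ W
A: can move to B, which is L ⇒ W
I: moves to C(W), F(W); every one is W ⇒ L
H: moves to A(W), C(W), E(W), F(W); every one is W ⇒ L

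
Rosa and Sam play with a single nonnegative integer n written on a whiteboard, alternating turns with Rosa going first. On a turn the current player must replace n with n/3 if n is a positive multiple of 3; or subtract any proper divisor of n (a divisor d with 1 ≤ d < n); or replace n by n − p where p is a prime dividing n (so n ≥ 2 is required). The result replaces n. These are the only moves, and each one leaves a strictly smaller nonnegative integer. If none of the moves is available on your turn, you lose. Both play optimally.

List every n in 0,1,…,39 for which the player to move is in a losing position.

Build the W/L table. Terminal = L. A non-terminal position is W if it has a move to some L; otherwise it is L.
n=0: no move → L
n=1: no move → L
n=2: reaches L-position 0 → W
n=3: reaches L-position 0 → W
n=4: only reaches 2(W), 3(W), all W → L
n=5: reaches L-position 0 → W
n=6: reaches L-position 4 → W
n=7: reaches L-position 0 → W
n=8: reaches L-position 4 → W
n=9: only reaches 3(W), 6(W), 8(W), all W → L
n=10: reaches L-position 9 → W
n=11: reaches L-position 0 → W
n=12: reaches L-position 4 → W
n=13: reaches L-position 0 → W
n=14: only reaches 7(W), 12(W), 13(W), all W → L
n=15: reaches L-position 14 → W
n=16: reaches L-position 14 → W
n=17: reaches L-position 0 → W
n=18: reaches L-position 9 → W
n=19: reaches L-position 0 → W
n=20: only reaches 10(W), 15(W), 16(W), 18(W), 19(W), all W → L
n=21: reaches L-position 14 → W
n=22: reaches L-position 20 → W
n=23: reaches L-position 0 → W
n=24: reaches L-position 20 → W
n=25: reaches L-position 20 → W
n=26: only reaches 13(W), 24(W), 25(W), all W → L
n=27: reaches L-position 9 → W
n=28: reaches L-position 14 → W
n=29: reaches L-position 0 → W
n=30: reaches L-position 20 → W
n=31: reaches L-position 0 → W
n=32: only reaches 16(W), 24(W), 28(W), 30(W), 31(W), all W → L
n=33: reaches L-position 32 → W
n=34: reaches L-position 32 → W
n=35: only reaches 28(W), 30(W), 34(W), all W → L
n=36: reaches L-position 32 → W
n=37: reaches L-position 0 → W
n=38: only reaches 19(W), 36(W), 37(W), all W → L
n=39: reaches L-position 26 → W
Reading off the rows marked L gives the requested list; there are 10 such values of n.

0, 1, 4, 9, 14, 20, 26, 32, 35, 38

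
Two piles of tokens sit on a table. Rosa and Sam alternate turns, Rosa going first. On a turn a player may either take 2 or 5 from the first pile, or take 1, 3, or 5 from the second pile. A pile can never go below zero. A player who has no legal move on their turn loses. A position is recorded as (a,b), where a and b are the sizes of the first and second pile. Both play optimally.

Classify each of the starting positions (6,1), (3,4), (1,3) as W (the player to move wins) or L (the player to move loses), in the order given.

Positions with no move are L. A position that does have a move is losing for the player to move precisely when every available move leads to a winning position for the opponent. Fill in the labels:
No move ever increases a pile, so every position that can arise here has a ≤ 6 and b ≤ 4; it is enough to label the cells with 0 ≤ a ≤ 6 and 0 ≤ b ≤ 4.
Every move lowers a or b (never raises either), so fill the grid row by row in increasing a, and left to right within a row: each cell's successors are then already labelled.
      b=0  b=1  b=2  b=3  b=4
a=0:    L    W    L    W    L
a=1:    L    W    L    W    L
a=2:    W    L    W    L    W
a=3:    W    L    W    L    W
a=4:    L    W    L    W    L
a=5:    W    W    W    W    W
a=6:    W    L    W    L    W
Cells with no legal move (terminal, hence L): (0,0), (1,0).
The remaining L cells, each justified by listing all of its moves:
(0,2): L (sole option (0,1)(W) is W)
(0,4): L (options (0,3)(W), (0,1)(W) are all W)
(1,2): L (sole option (1,1)(W) is W)
(1,4): L (options (1,3)(W), (1,1)(W) are all W)
(2,1): L (options (0,1)(W), (2,0)(W) are all W)
(2,3): L (options (0,3)(W), (2,2)(W), (2,0)(W) are all W)
(3,1): L (options (1,1)(W), (3,0)(W) are all W)
(3,3): L (options (1,3)(W), (3,2)(W), (3,0)(W) are all W)
(4,0): L (sole option (2,0)(W) is W)
(4,2): L (options (2,2)(W), (4,1)(W) are all W)
(4,4): L (options (2,4)(W), (4,3)(W), (4,1)(W) are all W)
(6,1): L (options (4,1)(W), (1,1)(W), (6,0)(W) are all W)
(6,3): L (options (4,3)(W), (1,3)(W), (6,2)(W), (6,0)(W) are all W)
Every other cell has at least one move into one of the L cells above, so it is W.
(6,1): one of the L cells justified above, so L
(3,4): the move to (1,4) reaches an L cell, so W
(1,3): the move to (1,2) reaches an L cell, so W

(6,1): L, (3,4): W, (1,3): W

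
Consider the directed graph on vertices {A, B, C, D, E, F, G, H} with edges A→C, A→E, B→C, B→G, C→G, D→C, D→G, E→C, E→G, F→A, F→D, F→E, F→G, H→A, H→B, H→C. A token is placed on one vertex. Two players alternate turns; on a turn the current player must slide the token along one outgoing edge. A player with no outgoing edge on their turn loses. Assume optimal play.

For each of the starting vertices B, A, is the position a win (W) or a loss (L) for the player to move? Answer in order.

Compute win/loss labels from the base case upward. A position with no move is L. Any other position is W if it can reach an L in one move, else L.
Every edge goes from a vertex to one that appears earlier in the order G, C, E, A, D, B, H, F, so processing vertices in that order labels each vertex after all of its successors.
G: no outgoing edge → L
C: →G(L), so W
E: →G(L), so W
A: →E(W), C(W) — all W, so L
D: →G(L), so W
B: →G(L), so W
H: →A(L), so W
F: →A(L), so W

B: W, A: L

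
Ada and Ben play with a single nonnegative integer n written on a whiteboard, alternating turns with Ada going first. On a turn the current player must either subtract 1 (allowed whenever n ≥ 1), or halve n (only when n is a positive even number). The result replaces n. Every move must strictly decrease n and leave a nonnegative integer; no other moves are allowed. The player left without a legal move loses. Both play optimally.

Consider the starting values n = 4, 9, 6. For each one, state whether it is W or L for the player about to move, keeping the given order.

Build the W/L table. Terminal = L. A non-terminal position is W if it has a move to some L; otherwise it is L.
n=0: no move → L
n=1: reaches L-position 0 → W
n=2: only reaches 1(W), which is W → L
n=3: reaches L-position 2 → W
n=4: reaches L-position 2 → W
n=5: only reaches 4(W), which is W → L
n=6: reaches L-position 5 → W
n=7: only reaches 6(W), which is W → L
n=8: reaches L-position 7 → W
n=9: only reaches 8(W), which is W → L

4: W, 9: L, 6: W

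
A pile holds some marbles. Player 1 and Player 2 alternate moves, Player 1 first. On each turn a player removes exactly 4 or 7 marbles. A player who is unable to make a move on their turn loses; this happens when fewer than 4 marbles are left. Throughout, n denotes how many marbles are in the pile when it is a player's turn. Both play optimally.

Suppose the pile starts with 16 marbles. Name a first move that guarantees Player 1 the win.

Remove 4, leaving 12.

Classify positions by backward induction: terminal positions (no move available) are L. From any other position, the mover wins iff some move reaches an L.
n=0: no move → L
n=1: no move → L
n=2: no move → L
n=3: no move → L
n=4: →0(L), so W
n=5: →1(L), so W
n=6: →2(L), so W
n=7: →3(L), so W
n=8: →1(L), so W
n=9: →2(L), so W
n=10: →3(L), so W
n=11: →7(W), 4(W) — all W, so L
n=12: →8(W), 5(W) — all W, so L
n=13: →9(W), 6(W) — all W, so L
n=14: →10(W), 7(W) — all W, so L
n=15: →11(L), so W
n=16: →12(L), so W
From 16, the L positions reachable in one move are: 12.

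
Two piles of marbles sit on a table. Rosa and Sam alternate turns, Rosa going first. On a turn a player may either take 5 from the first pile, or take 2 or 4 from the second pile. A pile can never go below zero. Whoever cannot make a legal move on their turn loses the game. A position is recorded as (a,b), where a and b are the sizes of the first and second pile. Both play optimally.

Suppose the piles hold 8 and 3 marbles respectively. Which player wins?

Use the standard recursion: the mover loses at a terminal position; elsewhere, the mover wins exactly when some move hands the opponent an L position.
No move ever increases a pile, so every position that can arise here has a ≤ 8 and b ≤ 3; it is enough to label the cells with 0 ≤ a ≤ 8 and 0 ≤ b ≤ 3.
Every move lowers a or b (never raises either), so fill the grid row by row in increasing a, and left to right within a row: each cell's successors are then already labelled.
      b=0  b=1  b=2  b=3
a=0:    L    L    W    W
a=1:    L    L    W    W
a=2:    L    L    W    W
a=3:    L    L    W    W
a=4:    L    L    W    W
a=5:    W    W    L    L
a=6:    W    W    L    L
a=7:    W    W    L    L
a=8:    W    W    L    L
Cells with no legal move (terminal, hence L): (0,0), (0,1), (1,0), (1,1), (2,0), (2,1), (3,0), (3,1), (4,0), (4,1).
The remaining L cells, each justified by listing all of its moves:
(5,2): only reaches (0,2)(W), (5,0)(W), all W → L
(5,3): only reaches (0,3)(W), (5,1)(W), all W → L
(6,2): only reaches (1,2)(W), (6,0)(W), all W → L
(6,3): only reaches (1,3)(W), (6,1)(W), all W → L
(7,2): only reaches (2,2)(W), (7,0)(W), all W → L
(7,3): only reaches (2,3)(W), (7,1)(W), all W → L
(8,2): only reaches (3,2)(W), (8,0)(W), all W → L
(8,3): only reaches (3,3)(W), (8,1)(W), all W → L
Every other cell has at least one move into one of the L cells above, so it is W.
The starting position (8,3) is L: whatever Rosa does, the opponent receives a W position.

Sam wins.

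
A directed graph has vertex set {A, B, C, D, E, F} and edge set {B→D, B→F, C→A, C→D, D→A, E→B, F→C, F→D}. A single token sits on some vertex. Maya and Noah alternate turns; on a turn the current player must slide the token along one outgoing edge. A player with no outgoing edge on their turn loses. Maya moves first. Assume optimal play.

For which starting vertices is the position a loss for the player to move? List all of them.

A, E, F

Label each position W (a win for the player to move) or L (a loss). A position with no legal move is L; any other position is W exactly when some move reaches an L, and L when every move reaches a W.
Every edge goes from a vertex to one that appears earlier in the order A, D, C, F, B, E, so processing vertices in that order labels each vertex after all of its successors.
A: no outgoing edge → L
D: reaches L-position A → W
C: reaches L-position A → W
F: only reaches C(W), D(W), all W → L
B: reaches L-position F → W
E: only reaches B(W), which is W → L
The losing starting vertices are exactly the entries labelled L in this table (3 of them).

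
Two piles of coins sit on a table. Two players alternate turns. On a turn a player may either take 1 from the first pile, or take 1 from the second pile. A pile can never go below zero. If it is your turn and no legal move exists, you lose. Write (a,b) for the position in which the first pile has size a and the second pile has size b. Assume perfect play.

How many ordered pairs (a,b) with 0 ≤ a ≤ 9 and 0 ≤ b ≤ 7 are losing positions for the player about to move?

Positions with no move are L. A position that does have a move is losing for the player to move precisely when every available move leads to a winning position for the opponent. Fill in the labels:
Every move lowers a or b (never raises either), so fill the grid row by row in increasing a, and left to right within a row: each cell's successors are then already labelled.
      b=0  b=1  b=2  b=3  b=4  b=5  b=6  b=7
a=0:    L    W    L    W    L    W    L    W
a=1:    W    L    W    L    W    L    W    L
a=2:    L    W    L    W    L    W    L    W
a=3:    W    L    W    L    W    L    W    L
a=4:    L    W    L    W    L    W    L    W
a=5:    W    L    W    L    W    L    W    L
a=6:    L    W    L    W    L    W    L    W
a=7:    W    L    W    L    W    L    W    L
a=8:    L    W    L    W    L    W    L    W
a=9:    W    L    W    L    W    L    W    L
Cells with no legal move (terminal, hence L): (0,0).
The remaining L cells, each justified by listing all of its moves:
(0,2): the only move is to (0,1)(W), a W ⇒ L
(0,4): the only move is to (0,3)(W), a W ⇒ L
(0,6): the only move is to (0,5)(W), a W ⇒ L
(1,1): moves to (0,1)(W), (1,0)(W); every one is W ⇒ L
(1,3): moves to (0,3)(W), (1,2)(W); every one is W ⇒ L
(1,5): moves to (0,5)(W), (1,4)(W); every one is W ⇒ L
(1,7): moves to (0,7)(W), (1,6)(W); every one is W ⇒ L
(2,0): the only move is to (1,0)(W), a W ⇒ L
(2,2): moves to (1,2)(W), (2,1)(W); every one is W ⇒ L
(2,4): moves to (1,4)(W), (2,3)(W); every one is W ⇒ L
(2,6): moves to (1,6)(W), (2,5)(W); every one is W ⇒ L
(3,1): moves to (2,1)(W), (3,0)(W); every one is W ⇒ L
(3,3): moves to (2,3)(W), (3,2)(W); every one is W ⇒ L
(3,5): moves to (2,5)(W), (3,4)(W); every one is W ⇒ L
(3,7): moves to (2,7)(W), (3,6)(W); every one is W ⇒ L
(4,0): the only move is to (3,0)(W), a W ⇒ L
(4,2): moves to (3,2)(W), (4,1)(W); every one is W ⇒ L
(4,4): moves to (3,4)(W), (4,3)(W); every one is W ⇒ L
(4,6): moves to (3,6)(W), (4,5)(W); every one is W ⇒ L
(5,1): moves to (4,1)(W), (5,0)(W); every one is W ⇒ L
(5,3): moves to (4,3)(W), (5,2)(W); every one is W ⇒ L
(5,5): moves to (4,5)(W), (5,4)(W); every one is W ⇒ L
(5,7): moves to (4,7)(W), (5,6)(W); every one is W ⇒ L
(6,0): the only move is to (5,0)(W), a W ⇒ L
(6,2): moves to (5,2)(W), (6,1)(W); every one is W ⇒ L
(6,4): moves to (5,4)(W), (6,3)(W); every one is W ⇒ L
(6,6): moves to (5,6)(W), (6,5)(W); every one is W ⇒ L
(7,1): moves to (6,1)(W), (7,0)(W); every one is W ⇒ L
(7,3): moves to (6,3)(W), (7,2)(W); every one is W ⇒ L
(7,5): moves to (6,5)(W), (7,4)(W); every one is W ⇒ L
(7,7): moves to (6,7)(W), (7,6)(W); every one is W ⇒ L
(8,0): the only move is to (7,0)(W), a W ⇒ L
(8,2): moves to (7,2)(W), (8,1)(W); every one is W ⇒ L
(8,4): moves to (7,4)(W), (8,3)(W); every one is W ⇒ L
(8,6): moves to (7,6)(W), (8,5)(W); every one is W ⇒ L
(9,1): moves to (8,1)(W), (9,0)(W); every one is W ⇒ L
(9,3): moves to (8,3)(W), (9,2)(W); every one is W ⇒ L
(9,5): moves to (8,5)(W), (9,4)(W); every one is W ⇒ L
(9,7): moves to (8,7)(W), (9,6)(W); every one is W ⇒ L
Every other cell has at least one move into one of the L cells above, so it is W.
L cells per row: a=0: 4, a=1: 4, a=2: 4, a=3: 4, a=4: 4, a=5: 4, a=6: 4, a=7: 4, a=8: 4, a=9: 4; total 40.

40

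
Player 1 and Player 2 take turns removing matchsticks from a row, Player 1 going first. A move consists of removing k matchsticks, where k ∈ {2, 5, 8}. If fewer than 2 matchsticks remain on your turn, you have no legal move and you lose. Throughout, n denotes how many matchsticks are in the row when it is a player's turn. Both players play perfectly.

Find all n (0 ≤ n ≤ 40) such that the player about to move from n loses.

0, 1, 4, 7, 10, 11, 14, 17, 20, 21, 24, 27, 30, 31, 34, 37, 40

Build the W/L table. Terminal = L. A non-terminal position is W if it has a move to some L; otherwise it is L.
n=0: no move → L
n=1: no move → L
n=2: W (go to 0, an L position)
n=3: W (go to 1, an L position)
n=4: L (sole option 2(W) is W)
n=5: W (go to 0, an L position)
n=6: W (go to 4, an L position)
n=7: L (options 5(W), 2(W) are all W)
n=8: W (go to 0, an L position)
n=9: W (go to 7, an L position)
n=10: L (options 8(W), 5(W), 2(W) are all W)
n=11: L (options 9(W), 6(W), 3(W) are all W)
n=12: W (go to 10, an L position)
n=13: W (go to 11, an L position)
n=14: L (options 12(W), 9(W), 6(W) are all W)
n=15: W (go to 10, an L position)
n=16: W (go to 14, an L position)
n=17: L (options 15(W), 12(W), 9(W) are all W)
n=18: W (go to 10, an L position)
n=19: W (go to 17, an L position)
n=20: L (options 18(W), 15(W), 12(W) are all W)
n=21: L (options 19(W), 16(W), 13(W) are all W)
n=22: W (go to 20, an L position)
n=23: W (go to 21, an L position)
n=24: L (options 22(W), 19(W), 16(W) are all W)
n=25: W (go to 20, an L position)
n=26: W (go to 24, an L position)
n=27: L (options 25(W), 22(W), 19(W) are all W)
n=28: W (go to 20, an L position)
n=29: W (go to 27, an L position)
n=30: L (options 28(W), 25(W), 22(W) are all W)
n=31: L (options 29(W), 26(W), 23(W) are all W)
n=32: W (go to 30, an L position)
n=33: W (go to 31, an L position)
n=34: L (options 32(W), 29(W), 26(W) are all W)
n=35: W (go to 30, an L position)
n=36: W (go to 34, an L position)
n=37: L (options 35(W), 32(W), 29(W) are all W)
n=38: W (go to 30, an L position)
n=39: W (go to 37, an L position)
n=40: L (options 38(W), 35(W), 32(W) are all W)
Reading off the rows marked L gives the requested list; there are 17 such values of n.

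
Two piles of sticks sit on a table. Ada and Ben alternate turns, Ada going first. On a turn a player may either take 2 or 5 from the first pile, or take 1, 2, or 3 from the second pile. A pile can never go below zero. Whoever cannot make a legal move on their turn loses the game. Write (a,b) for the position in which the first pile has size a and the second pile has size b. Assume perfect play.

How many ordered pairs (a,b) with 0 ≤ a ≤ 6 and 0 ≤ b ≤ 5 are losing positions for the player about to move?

13

Positions with no move are L. A position that does have a move is losing for the player to move precisely when every available move leads to a winning position for the opponent. Fill in the labels:
Every move lowers a or b (never raises either), so fill the grid row by row in increasing a, and left to right within a row: each cell's successors are then already labelled.
      b=0  b=1  b=2  b=3  b=4  b=5
a=0:    L    W    W    W    L    W
a=1:    L    W    W    W    L    W
a=2:    W    L    W    W    W    L
a=3:    W    L    W    W    W    L
a=4:    L    W    W    W    L    W
a=5:    W    W    L    W    W    W
a=6:    W    L    W    W    W    L
Cells with no legal move (terminal, hence L): (0,0), (1,0).
The remaining L cells, each justified by listing all of its moves:
(0,4): L (options (0,3)(W), (0,2)(W), (0,1)(W) are all W)
(1,4): L (options (1,3)(W), (1,2)(W), (1,1)(W) are all W)
(2,1): L (options (0,1)(W), (2,0)(W) are all W)
(2,5): L (options (0,5)(W), (2,4)(W), (2,3)(W), (2,2)(W) are all W)
(3,1): L (options (1,1)(W), (3,0)(W) are all W)
(3,5): L (options (1,5)(W), (3,4)(W), (3,3)(W), (3,2)(W) are all W)
(4,0): L (sole option (2,0)(W) is W)
(4,4): L (options (2,4)(W), (4,3)(W), (4,2)(W), (4,1)(W) are all W)
(5,2): L (options (3,2)(W), (0,2)(W), (5,1)(W), (5,0)(W) are all W)
(6,1): L (options (4,1)(W), (1,1)(W), (6,0)(W) are all W)
(6,5): L (options (4,5)(W), (1,5)(W), (6,4)(W), (6,3)(W), (6,2)(W) are all W)
Every other cell has at least one move into one of the L cells above, so it is W.
L cells per row: a=0: 2, a=1: 2, a=2: 2, a=3: 2, a=4: 2, a=5: 1, a=6: 2; total 13.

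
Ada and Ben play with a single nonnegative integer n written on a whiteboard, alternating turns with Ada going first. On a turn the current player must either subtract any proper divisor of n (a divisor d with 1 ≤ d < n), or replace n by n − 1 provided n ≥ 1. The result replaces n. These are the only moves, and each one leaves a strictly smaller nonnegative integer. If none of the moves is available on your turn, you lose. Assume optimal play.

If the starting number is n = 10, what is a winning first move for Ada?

Classify positions by backward induction: terminal positions (no move available) are L. From any other position, the mover wins iff some move reaches an L.
n=0: no move → L
n=1: can move to 0, which is L ⇒ W
n=2: the only move is to 1(W), a W ⇒ L
n=3: can move to 2, which is L ⇒ W
n=4: can move to 2, which is L ⇒ W
n=5: the only move is to 4(W), a W ⇒ L
n=6: can move to 5, which is L ⇒ W
n=7: the only move is to 6(W), a W ⇒ L
n=8: can move to 7, which is L ⇒ W
n=9: moves to 6(W), 8(W); every one is W ⇒ L
n=10: can move to 5, which is L ⇒ W
From 10, the L positions reachable in one move are: 5, 9. Any move reaching one of these is winning.

Move to 5.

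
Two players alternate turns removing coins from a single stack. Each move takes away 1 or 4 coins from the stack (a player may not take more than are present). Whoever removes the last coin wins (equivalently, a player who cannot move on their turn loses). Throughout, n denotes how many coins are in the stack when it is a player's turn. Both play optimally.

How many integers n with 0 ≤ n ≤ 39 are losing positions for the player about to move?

Label each position W (a win for the player to move) or L (a loss). A position with no legal move is L; any other position is W exactly when some move reaches an L, and L when every move reaches a W.
n=0: no move → L
n=1: →0(L), so W
n=2: →1(W) only, which is W, so L
n=3: →2(L), so W
n=4: →0(L), so W
n=5: →4(W), 1(W) — all W, so L
n=6: →5(L), so W
n=7: →6(W), 3(W) — all W, so L
n=8: →7(L), so W
n=9: →5(L), so W
n=10: →9(W), 6(W) — all W, so L
n=11: →10(L), so W
n=12: →11(W), 8(W) — all W, so L
n=13: →12(L), so W
n=14: →10(L), so W
n=15: →14(W), 11(W) — all W, so L
n=16: →15(L), so W
n=17: →16(W), 13(W) — all W, so L
n=18: →17(L), so W
n=19: →15(L), so W
n=20: →19(W), 16(W) — all W, so L
n=21: →20(L), so W
n=22: →21(W), 18(W) — all W, so L
n=23: →22(L), so W
n=24: →20(L), so W
n=25: →24(W), 21(W) — all W, so L
n=26: →25(L), so W
n=27: →26(W), 23(W) — all W, so L
n=28: →27(L), so W
n=29: →25(L), so W
n=30: →29(W), 26(W) — all W, so L
n=31: →30(L), so W
n=32: →31(W), 28(W) — all W, so L
n=33: →32(L), so W
n=34: →30(L), so W
n=35: →34(W), 31(W) — all W, so L
n=36: →35(L), so W
n=37: →36(W), 33(W) — all W, so L
n=38: →37(L), so W
n=39: →35(L), so W
L entries with 0 ≤ n ≤ 39: n = 0, 2, 5, 7, 10, 12, 15, 17, 20, 22, 25, 27, 30, 32, 35, 37; that makes 16.

16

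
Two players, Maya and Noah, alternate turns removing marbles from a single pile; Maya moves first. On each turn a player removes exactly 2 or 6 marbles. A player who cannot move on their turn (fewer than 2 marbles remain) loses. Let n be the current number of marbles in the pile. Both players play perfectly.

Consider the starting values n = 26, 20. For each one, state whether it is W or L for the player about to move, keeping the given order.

26: W, 20: L

Build the W/L table. Terminal = L. A non-terminal position is W if it has a move to some L; otherwise it is L.
n=0: no move → L
n=1: no move → L
n=2: →0(L), so W
n=3: →1(L), so W
n=4: →2(W) only, which is W, so L
n=5: →3(W) only, which is W, so L
n=6: →4(L), so W
n=7: →5(L), so W
n=8: →6(W), 2(W) — all W, so L
n=9: →7(W), 3(W) — all W, so L
n=10: →8(L), so W
n=11: →9(L), so W
n=12: →10(W), 6(W) — all W, so L
n=13: →11(W), 7(W) — all W, so L
n=14: →12(L), so W
n=15: →13(L), so W
n=16: →14(W), 10(W) — all W, so L
n=17: →15(W), 11(W) — all W, so L
n=18: →16(L), so W
n=19: →17(L), so W
n=20: →18(W), 14(W) — all W, so L
n=21: →19(W), 15(W) — all W, so L
n=22: →20(L), so W
n=23: →21(L), so W
n=24: →22(W), 18(W) — all W, so L
n=25: →23(W), 19(W) — all W, so L
n=26: →24(L), so W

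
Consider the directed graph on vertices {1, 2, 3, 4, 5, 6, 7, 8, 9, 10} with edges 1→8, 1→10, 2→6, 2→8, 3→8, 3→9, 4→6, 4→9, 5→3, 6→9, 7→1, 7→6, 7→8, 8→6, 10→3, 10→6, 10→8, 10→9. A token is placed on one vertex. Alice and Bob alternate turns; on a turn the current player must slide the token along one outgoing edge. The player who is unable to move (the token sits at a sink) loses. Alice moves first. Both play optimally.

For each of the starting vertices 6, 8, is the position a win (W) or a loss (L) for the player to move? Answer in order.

Label each position W (a win for the player to move) or L (a loss). A position with no legal move is L; any other position is W exactly when some move reaches an L, and L when every move reaches a W.
Every edge goes from a vertex to one that appears earlier in the order 9, 6, 8, 3, 10, 1, 2, 4, 7, 5, so processing vertices in that order labels each vertex after all of its successors.
9: no outgoing edge → L
6: reaches L-position 9 → W
8: only reaches 6(W), which is W → L
3: reaches L-position 8 → W
10: reaches L-position 8 → W
1: reaches L-position 8 → W
2: reaches L-position 8 → W
4: reaches L-position 9 → W
7: reaches L-position 8 → W
5: only reaches 3(W), which is W → L

6: W, 8: L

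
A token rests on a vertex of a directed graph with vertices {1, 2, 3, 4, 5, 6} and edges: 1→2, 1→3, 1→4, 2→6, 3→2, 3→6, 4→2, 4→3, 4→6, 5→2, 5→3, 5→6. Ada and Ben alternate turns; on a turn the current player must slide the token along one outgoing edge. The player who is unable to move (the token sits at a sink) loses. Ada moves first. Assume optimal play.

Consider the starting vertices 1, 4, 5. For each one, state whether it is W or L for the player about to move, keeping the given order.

1: L, 4: W, 5: W

Positions with no move are L. A position that does have a move is losing for the player to move precisely when every available move leads to a winning position for the opponent. Fill in the labels:
Every edge goes from a vertex to one that appears earlier in the order 6, 2, 3, 4, 1, 5, so processing vertices in that order labels each vertex after all of its successors.
6: no outgoing edge → L
2: W (go to 6, an L position)
3: W (go to 6, an L position)
4: W (go to 6, an L position)
1: L (options 4(W), 3(W), 2(W) are all W)
5: W (go to 6, an L position)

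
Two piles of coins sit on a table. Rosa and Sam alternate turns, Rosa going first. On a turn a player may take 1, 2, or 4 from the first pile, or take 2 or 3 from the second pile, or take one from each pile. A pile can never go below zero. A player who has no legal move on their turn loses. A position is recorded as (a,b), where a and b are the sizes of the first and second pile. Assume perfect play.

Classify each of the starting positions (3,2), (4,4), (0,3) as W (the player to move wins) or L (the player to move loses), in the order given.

Compute win/loss labels from the base case upward. A position with no move is L. Any other position is W if it can reach an L in one move, else L.
No move ever increases a pile, so every position that can arise here has a ≤ 4 and b ≤ 4; it is enough to label the cells with 0 ≤ a ≤ 4 and 0 ≤ b ≤ 4.
Every move lowers a or b (never raises either), so fill the grid row by row in increasing a, and left to right within a row: each cell's successors are then already labelled.
      b=0  b=1  b=2  b=3  b=4
a=0:    L    L    W    W    W
a=1:    W    W    W    L    L
a=2:    W    W    L    W    W
a=3:    L    L    W    W    W
a=4:    W    W    W    L    L
Cells with no legal move (terminal, hence L): (0,0), (0,1).
The remaining L cells, each justified by listing all of its moves:
(1,3): L (options (0,3)(W), (1,1)(W), (1,0)(W), (0,2)(W) are all W)
(1,4): L (options (0,4)(W), (1,2)(W), (1,1)(W), (0,3)(W) are all W)
(2,2): L (options (1,2)(W), (0,2)(W), (2,0)(W), (1,1)(W) are all W)
(3,0): L (options (2,0)(W), (1,0)(W) are all W)
(3,1): L (options (2,1)(W), (1,1)(W), (2,0)(W) are all W)
(4,3): L (options (3,3)(W), (2,3)(W), (0,3)(W), (4,1)(W), (4,0)(W), (3,2)(W) are all W)
(4,4): L (options (3,4)(W), (2,4)(W), (0,4)(W), (4,2)(W), (4,1)(W), (3,3)(W) are all W)
Every other cell has at least one move into one of the L cells above, so it is W.
(3,2): the move to (2,2) reaches an L cell, so W
(4,4): one of the L cells justified above, so L
(0,3): the move to (0,1) reaches an L cell, so W

(3,2): W, (4,4): L, (0,3): W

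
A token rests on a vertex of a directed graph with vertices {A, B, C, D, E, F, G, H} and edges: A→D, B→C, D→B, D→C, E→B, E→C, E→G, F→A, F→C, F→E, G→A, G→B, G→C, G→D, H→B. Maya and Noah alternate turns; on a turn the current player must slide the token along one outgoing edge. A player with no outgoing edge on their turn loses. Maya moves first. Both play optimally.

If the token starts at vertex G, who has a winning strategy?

Maya wins.

Label each position W (a win for the player to move) or L (a loss). A position with no legal move is L; any other position is W exactly when some move reaches an L, and L when every move reaches a W.
Every edge goes from a vertex to one that appears earlier in the order C, B, D, A, G, E, H, F, so processing vertices in that order labels each vertex after all of its successors.
C: no outgoing edge → L
B: →C(L), so W
D: →C(L), so W
A: →D(W) only, which is W, so L
G: →A(L), so W
E: →C(L), so W
H: →B(W) only, which is W, so L
F: →A(L), so W
From G Maya can move to A, reaching an L position.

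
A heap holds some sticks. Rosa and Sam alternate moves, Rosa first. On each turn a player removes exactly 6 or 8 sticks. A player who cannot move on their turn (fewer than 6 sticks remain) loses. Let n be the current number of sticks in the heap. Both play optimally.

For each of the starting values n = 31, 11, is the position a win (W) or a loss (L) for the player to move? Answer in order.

Classify positions by backward induction: terminal positions (no move available) are L. From any other position, the mover wins iff some move reaches an L.
n=0: no move → L
n=1: no move → L
n=2: no move → L
n=3: no move → L
n=4: no move → L
n=5: no move → L
n=6: can move to 0, which is L ⇒ W
n=7: can move to 1, which is L ⇒ W
n=8: can move to 2, which is L ⇒ W
n=9: can move to 3, which is L ⇒ W
n=10: can move to 4, which is L ⇒ W
n=11: can move to 5, which is L ⇒ W
n=12: can move to 4, which is L ⇒ W
n=13: can move to 5, which is L ⇒ W
n=14: moves to 8(W), 6(W); every one is W ⇒ L
n=15: moves to 9(W), 7(W); every one is W ⇒ L
n=16: moves to 10(W), 8(W); every one is W ⇒ L
n=17: moves to 11(W), 9(W); every one is W ⇒ L
n=18: moves to 12(W), 10(W); every one is W ⇒ L
n=19: moves to 13(W), 11(W); every one is W ⇒ L
n=20: can move to 14, which is L ⇒ W
n=21: can move to 15, which is L ⇒ W
n=22: can move to 16, which is L ⇒ W
n=23: can move to 17, which is L ⇒ W
n=24: can move to 18, which is L ⇒ W
n=25: can move to 19, which is L ⇒ W
n=26: can move to 18, which is L ⇒ W
n=27: can move to 19, which is L ⇒ W
n=28: moves to 22(W), 20(W); every one is W ⇒ L
n=29: moves to 23(W), 21(W); every one is W ⇒ L
n=30: moves to 24(W), 22(W); every one is W ⇒ L
n=31: moves to 25(W), 23(W); every one is W ⇒ L

31: L, 11: W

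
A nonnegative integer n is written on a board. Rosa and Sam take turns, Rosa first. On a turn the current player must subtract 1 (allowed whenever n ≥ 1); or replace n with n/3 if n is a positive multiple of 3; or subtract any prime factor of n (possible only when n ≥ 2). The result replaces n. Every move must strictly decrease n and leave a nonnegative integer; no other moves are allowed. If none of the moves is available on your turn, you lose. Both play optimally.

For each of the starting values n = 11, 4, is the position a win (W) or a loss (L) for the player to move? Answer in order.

11: W, 4: L

Build the W/L table. Terminal = L. A non-terminal position is W if it has a move to some L; otherwise it is L.
n=0: no move → L
n=1: W (go to 0, an L position)
n=2: W (go to 0, an L position)
n=3: W (go to 0, an L position)
n=4: L (options 2(W), 3(W) are all W)
n=5: W (go to 0, an L position)
n=6: W (go to 4, an L position)
n=7: W (go to 0, an L position)
n=8: L (options 6(W), 7(W) are all W)
n=9: W (go to 8, an L position)
n=10: W (go to 8, an L position)
n=11: W (go to 0, an L position)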